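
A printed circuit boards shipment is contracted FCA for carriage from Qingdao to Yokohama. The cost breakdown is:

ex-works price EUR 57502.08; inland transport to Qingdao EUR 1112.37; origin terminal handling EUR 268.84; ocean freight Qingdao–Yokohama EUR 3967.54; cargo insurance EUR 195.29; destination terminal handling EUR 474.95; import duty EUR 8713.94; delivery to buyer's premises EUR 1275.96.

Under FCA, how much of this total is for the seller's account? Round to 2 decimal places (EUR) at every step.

FCA: the seller delivers export-cleared goods to the carrier; the buyer bears costs from that point.
Seller's account: goods 57502.08 + inland to port 1112.37 = 58614.45
Buyer's account: origin terminal 268.84 + freight 3967.54 + insurance 195.29 + destination terminal 474.95 + duty 8713.94 + delivery 1275.96 = 14896.52

Seller's account: EUR 58614.45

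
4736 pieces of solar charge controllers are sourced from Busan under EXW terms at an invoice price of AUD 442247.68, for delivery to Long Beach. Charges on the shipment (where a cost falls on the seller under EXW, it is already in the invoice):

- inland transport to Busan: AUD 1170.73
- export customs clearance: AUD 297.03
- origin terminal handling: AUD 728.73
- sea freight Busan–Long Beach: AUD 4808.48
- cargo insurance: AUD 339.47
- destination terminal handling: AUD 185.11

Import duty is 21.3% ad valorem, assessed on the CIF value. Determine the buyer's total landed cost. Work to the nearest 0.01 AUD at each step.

Total landed cost: AUD 545540.35

EXW: the seller makes goods available at their premises; the buyer bears all onward costs.
CIF value = EXW price + inland to port + export clearance + origin terminal + freight + insurance = 442247.68 + 1170.73 + 297.03 + 728.73 + 4808.48 + 339.47 = 449592.12
Import duty = 449592.12 × 21.3% = 95763.12
Buyer bears: inland to port 1170.73 + export clearance 297.03 + origin terminal 728.73 + freight 4808.48 + insurance 339.47 + destination terminal 185.11 + duty 95763.12 = 103292.67
Landed cost = invoice 442247.68 + 103292.67 = 545540.35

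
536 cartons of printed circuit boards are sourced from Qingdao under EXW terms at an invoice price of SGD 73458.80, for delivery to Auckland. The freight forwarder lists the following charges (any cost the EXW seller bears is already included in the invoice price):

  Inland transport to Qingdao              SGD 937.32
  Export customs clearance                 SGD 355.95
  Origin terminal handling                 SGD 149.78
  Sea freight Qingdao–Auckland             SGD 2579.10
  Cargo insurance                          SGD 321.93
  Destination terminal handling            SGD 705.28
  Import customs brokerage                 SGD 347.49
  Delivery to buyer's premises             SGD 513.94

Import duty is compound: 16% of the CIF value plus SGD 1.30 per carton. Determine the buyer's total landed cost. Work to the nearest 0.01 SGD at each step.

EXW: the seller makes goods available at their premises; the buyer bears all onward costs.
CIF value = EXW price + inland to port + export clearance + origin terminal + freight + insurance = 73458.80 + 937.32 + 355.95 + 149.78 + 2579.10 + 321.93 = 77802.88
Ad valorem component: 77802.88 × 16% = 12448.46
Specific component: 536 × 1.30 = 696.80
Import duty = 12448.46 + 696.80 = 13145.26
Buyer bears: inland to port 937.32 + export clearance 355.95 + origin terminal 149.78 + freight 2579.10 + insurance 321.93 + destination terminal 705.28 + brokerage 347.49 + delivery 513.94 + duty 13145.26 = 19056.05
Landed cost = invoice 73458.80 + 19056.05 = 92514.85

Total landed cost: SGD 92514.85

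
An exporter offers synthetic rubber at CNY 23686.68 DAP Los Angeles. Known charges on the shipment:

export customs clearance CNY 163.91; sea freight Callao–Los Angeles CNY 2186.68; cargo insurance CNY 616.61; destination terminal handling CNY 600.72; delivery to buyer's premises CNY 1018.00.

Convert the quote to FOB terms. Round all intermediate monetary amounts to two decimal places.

FOB price: CNY 19264.67

Not relevant to the conversion: export clearance — on the seller under both DAP and FOB; already in the DAP price and stays in the FOB price.
From DAP to FOB, the seller no longer bears: freight, insurance, destination terminal, delivery.
FOB price = 23686.68 − 2186.68 − 616.61 − 600.72 − 1018.00 = 19264.67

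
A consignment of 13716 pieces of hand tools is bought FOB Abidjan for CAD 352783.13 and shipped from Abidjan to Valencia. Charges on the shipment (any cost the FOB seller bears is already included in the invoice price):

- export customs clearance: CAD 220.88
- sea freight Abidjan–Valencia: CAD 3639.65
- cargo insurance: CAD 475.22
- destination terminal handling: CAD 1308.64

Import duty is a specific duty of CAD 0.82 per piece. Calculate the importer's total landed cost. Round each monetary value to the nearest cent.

Total landed cost: CAD 369453.76

FOB: the seller bears costs until goods are on board at the origin port; the buyer bears freight, insurance and all costs thereafter.
Already in the invoice (seller's account under FOB): export clearance — exclude.
CIF value = FOB price + freight + insurance = 352783.13 + 3639.65 + 475.22 = 356898.00
Import duty = 13716 × 0.82 = 11247.12
Buyer bears: freight 3639.65 + insurance 475.22 + destination terminal 1308.64 + duty 11247.12 = 16670.63
Landed cost = invoice 352783.13 + 16670.63 = 369453.76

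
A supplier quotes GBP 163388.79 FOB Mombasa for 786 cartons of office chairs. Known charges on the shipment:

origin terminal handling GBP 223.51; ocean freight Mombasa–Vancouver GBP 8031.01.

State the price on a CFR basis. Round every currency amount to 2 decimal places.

Not relevant to the conversion: origin terminal — on the seller under both FOB and CFR; already in the FOB price and stays in the CFR price.
From FOB to CFR, the seller additionally bears: freight.
CFR price = 163388.79 + 8031.01 = 171419.80

CFR price: GBP 171419.80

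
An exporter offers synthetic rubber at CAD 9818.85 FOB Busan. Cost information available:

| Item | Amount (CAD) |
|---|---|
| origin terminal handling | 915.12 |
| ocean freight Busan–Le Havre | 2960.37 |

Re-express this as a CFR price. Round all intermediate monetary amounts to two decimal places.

Not relevant to the conversion: origin terminal — on the seller under both FOB and CFR; already in the FOB price and stays in the CFR price.
From FOB to CFR, the seller additionally bears: freight.
CFR price = 9818.85 + 2960.37 = 12779.22

CFR price: CAD 12779.22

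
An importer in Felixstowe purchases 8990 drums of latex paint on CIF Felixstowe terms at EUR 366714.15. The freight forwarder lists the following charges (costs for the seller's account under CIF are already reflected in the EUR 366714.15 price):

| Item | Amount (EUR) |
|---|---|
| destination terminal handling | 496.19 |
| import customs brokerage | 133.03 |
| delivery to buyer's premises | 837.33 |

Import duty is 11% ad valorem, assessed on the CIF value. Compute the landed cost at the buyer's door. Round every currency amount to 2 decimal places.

Total landed cost: EUR 408519.26

CIF: the seller pays costs through ocean freight and marine insurance to the destination port.
The CIF price already equals the CIF value: 366714.15
Import duty = 366714.15 × 11% = 40338.56
Buyer bears: destination terminal 496.19 + brokerage 133.03 + delivery 837.33 + duty 40338.56 = 41805.11
Landed cost = invoice 366714.15 + 41805.11 = 408519.26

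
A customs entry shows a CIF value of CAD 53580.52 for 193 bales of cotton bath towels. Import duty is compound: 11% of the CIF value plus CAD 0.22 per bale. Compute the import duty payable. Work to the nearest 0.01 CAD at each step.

Ad valorem component: 53580.52 × 11% = 5893.86
Specific component: 193 × 0.22 = 42.46
Import duty = 5893.86 + 42.46 = 5936.32

Import duty: CAD 5936.32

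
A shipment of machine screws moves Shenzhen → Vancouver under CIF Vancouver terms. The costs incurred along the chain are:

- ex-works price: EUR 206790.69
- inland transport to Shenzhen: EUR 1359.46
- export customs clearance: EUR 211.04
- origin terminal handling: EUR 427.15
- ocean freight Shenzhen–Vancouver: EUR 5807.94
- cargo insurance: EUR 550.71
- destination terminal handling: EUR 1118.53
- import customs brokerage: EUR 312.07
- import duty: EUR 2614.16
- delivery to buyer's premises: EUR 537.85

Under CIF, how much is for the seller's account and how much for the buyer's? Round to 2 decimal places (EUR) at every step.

CIF: the seller pays costs through ocean freight and marine insurance to the destination port.
Seller's account: goods 206790.69 + inland to port 1359.46 + export clearance 211.04 + origin terminal 427.15 + freight 5807.94 + insurance 550.71 = 215146.99
Buyer's account: destination terminal 1118.53 + brokerage 312.07 + duty 2614.16 + delivery 537.85 = 4582.61

Seller: EUR 215146.99; buyer: EUR 4582.61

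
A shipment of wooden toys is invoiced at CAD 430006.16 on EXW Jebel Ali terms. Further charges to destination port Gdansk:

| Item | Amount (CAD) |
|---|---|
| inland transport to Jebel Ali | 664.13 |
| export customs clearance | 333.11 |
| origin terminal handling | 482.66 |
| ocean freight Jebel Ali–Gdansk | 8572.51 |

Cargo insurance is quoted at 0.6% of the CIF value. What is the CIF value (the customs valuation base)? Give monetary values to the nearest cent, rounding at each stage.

Let C be the CIF value. C = EXW price + pre-shipment costs + freight + 0.6% × C
C − 0.6% × C = 430006.16 + 664.13 + 333.11 + 482.66 + 8572.51
0.994 × C = 440058.57
C = 440058.57 / 0.994 = 442714.86
Insurance premium = 0.6% × 442714.86 = 2656.29

CIF value: CAD 442714.86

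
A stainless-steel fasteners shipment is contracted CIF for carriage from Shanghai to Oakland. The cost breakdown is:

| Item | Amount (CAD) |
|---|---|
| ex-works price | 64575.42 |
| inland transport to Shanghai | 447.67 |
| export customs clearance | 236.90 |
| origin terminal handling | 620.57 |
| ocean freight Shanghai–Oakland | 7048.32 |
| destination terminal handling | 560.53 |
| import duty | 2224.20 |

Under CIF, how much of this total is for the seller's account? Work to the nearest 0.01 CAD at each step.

Seller's account: CAD 72928.88

CIF: the seller pays costs through ocean freight and marine insurance to the destination port.
Seller's account: goods 64575.42 + inland to port 447.67 + export clearance 236.90 + origin terminal 620.57 + freight 7048.32 = 72928.88
Buyer's account: destination terminal 560.53 + duty 2224.20 = 2784.73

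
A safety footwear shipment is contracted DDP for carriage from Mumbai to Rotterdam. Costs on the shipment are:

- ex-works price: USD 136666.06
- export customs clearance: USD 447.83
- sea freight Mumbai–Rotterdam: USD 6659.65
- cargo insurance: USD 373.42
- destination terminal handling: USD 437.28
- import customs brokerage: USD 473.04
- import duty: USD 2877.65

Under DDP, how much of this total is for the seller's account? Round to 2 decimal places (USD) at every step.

DDP: the seller bears all costs including import duty.
Seller's account: goods 136666.06 + export clearance 447.83 + freight 6659.65 + insurance 373.42 + destination terminal 437.28 + brokerage 473.04 + duty 2877.65 = 147934.93
Buyer's account: 0.00

Seller's account: USD 147934.93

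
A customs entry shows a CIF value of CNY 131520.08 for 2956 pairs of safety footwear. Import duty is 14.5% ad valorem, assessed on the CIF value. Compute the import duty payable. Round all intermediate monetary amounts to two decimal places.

Import duty: CNY 19070.41

Import duty = 131520.08 × 14.5% = 19070.41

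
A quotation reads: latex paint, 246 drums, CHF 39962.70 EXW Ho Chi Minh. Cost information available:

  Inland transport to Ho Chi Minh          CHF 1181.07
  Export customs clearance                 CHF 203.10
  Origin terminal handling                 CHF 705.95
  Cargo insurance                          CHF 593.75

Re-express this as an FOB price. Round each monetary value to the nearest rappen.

Not relevant to the conversion: insurance — on the buyer under both terms; not part of either seller's price.
From EXW to FOB, the seller additionally bears: inland to port, export clearance, origin terminal.
FOB price = 39962.70 + 1181.07 + 203.10 + 705.95 = 42052.82

FOB price: CHF 42052.82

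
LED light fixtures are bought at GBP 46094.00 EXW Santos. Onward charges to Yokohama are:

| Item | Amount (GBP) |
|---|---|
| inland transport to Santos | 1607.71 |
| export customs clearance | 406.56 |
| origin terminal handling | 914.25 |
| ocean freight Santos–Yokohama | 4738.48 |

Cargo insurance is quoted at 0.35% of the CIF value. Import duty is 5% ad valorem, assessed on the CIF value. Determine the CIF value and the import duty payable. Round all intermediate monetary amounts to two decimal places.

Let C be the CIF value. C = EXW price + pre-shipment costs + freight + 0.35% × C
C − 0.35% × C = 46094.00 + 1607.71 + 406.56 + 914.25 + 4738.48
0.9965 × C = 53761.00
C = 53761.00 / 0.9965 = 53949.82
Insurance premium = 0.35% × 53949.82 = 188.82
Import duty = 53949.82 × 5% = 2697.49

CIF value: GBP 53949.82; import duty: GBP 2697.49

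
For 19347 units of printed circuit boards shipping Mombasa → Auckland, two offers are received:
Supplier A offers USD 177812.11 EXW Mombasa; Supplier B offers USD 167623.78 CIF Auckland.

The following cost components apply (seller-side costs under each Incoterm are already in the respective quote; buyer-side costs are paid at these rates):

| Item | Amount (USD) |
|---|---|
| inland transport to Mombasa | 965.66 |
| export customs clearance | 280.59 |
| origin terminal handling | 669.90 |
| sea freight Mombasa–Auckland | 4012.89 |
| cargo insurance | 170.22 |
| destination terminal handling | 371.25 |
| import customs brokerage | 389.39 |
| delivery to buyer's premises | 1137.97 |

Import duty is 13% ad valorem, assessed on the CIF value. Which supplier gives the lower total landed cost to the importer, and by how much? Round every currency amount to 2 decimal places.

Supplier B is cheaper by USD 18404.98

Supplier A (EXW):
CIF value = EXW price + inland to port + export clearance + origin terminal + freight + insurance = 177812.11 + 965.66 + 280.59 + 669.90 + 4012.89 + 170.22 = 183911.37
Import duty = 183911.37 × 13% = 23908.48
Buyer bears (A): 965.66 + 280.59 + 669.90 + 4012.89 + 170.22 + 371.25 + 389.39 + 1137.97 = 7997.87
Landed cost (A) = invoice 177812.11 + 7997.87 + duty 23908.48 = 209718.46
Supplier B (CIF):
The CIF price already equals the CIF value: 167623.78
Import duty = 167623.78 × 13% = 21791.09
Buyer bears (B): 371.25 + 389.39 + 1137.97 = 1898.61
Landed cost (B) = invoice 167623.78 + 1898.61 + duty 21791.09 = 191313.48
Difference = |209718.46 − 191313.48| = 18404.98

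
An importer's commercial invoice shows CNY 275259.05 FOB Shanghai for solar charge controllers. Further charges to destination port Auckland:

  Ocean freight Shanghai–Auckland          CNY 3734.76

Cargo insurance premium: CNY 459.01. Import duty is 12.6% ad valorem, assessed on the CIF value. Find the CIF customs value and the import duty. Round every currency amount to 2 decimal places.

CIF value: CNY 279452.82; import duty: CNY 35211.06

CIF = FOB price + freight + insurance
CIF = 275259.05 + 3734.76 + 459.01 = 279452.82
Import duty = 279452.82 × 12.6% = 35211.06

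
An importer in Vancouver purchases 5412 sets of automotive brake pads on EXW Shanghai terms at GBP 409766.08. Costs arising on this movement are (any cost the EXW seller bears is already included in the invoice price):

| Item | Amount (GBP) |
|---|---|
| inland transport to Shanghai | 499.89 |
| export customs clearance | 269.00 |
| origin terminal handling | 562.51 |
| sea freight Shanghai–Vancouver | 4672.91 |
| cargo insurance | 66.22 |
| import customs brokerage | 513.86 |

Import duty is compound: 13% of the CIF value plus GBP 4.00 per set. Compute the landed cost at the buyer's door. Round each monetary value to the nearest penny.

Total landed cost: GBP 492057.23

EXW: the seller makes goods available at their premises; the buyer bears all onward costs.
CIF value = EXW price + inland to port + export clearance + origin terminal + freight + insurance = 409766.08 + 499.89 + 269.00 + 562.51 + 4672.91 + 66.22 = 415836.61
Ad valorem component: 415836.61 × 13% = 54058.76
Specific component: 5412 × 4.00 = 21648.00
Import duty = 54058.76 + 21648.00 = 75706.76
Buyer bears: inland to port 499.89 + export clearance 269.00 + origin terminal 562.51 + freight 4672.91 + insurance 66.22 + brokerage 513.86 + duty 75706.76 = 82291.15
Landed cost = invoice 409766.08 + 82291.15 = 492057.23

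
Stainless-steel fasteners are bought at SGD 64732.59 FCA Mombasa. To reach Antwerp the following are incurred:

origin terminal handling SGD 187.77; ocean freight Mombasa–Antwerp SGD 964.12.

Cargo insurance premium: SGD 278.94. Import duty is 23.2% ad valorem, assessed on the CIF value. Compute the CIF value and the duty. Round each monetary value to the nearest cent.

CIF = FCA price + pre-shipment costs + freight + insurance
CIF = 64732.59 + 187.77 + 964.12 + 278.94 = 66163.42
Import duty = 66163.42 × 23.2% = 15349.91

CIF value: SGD 66163.42; import duty: SGD 15349.91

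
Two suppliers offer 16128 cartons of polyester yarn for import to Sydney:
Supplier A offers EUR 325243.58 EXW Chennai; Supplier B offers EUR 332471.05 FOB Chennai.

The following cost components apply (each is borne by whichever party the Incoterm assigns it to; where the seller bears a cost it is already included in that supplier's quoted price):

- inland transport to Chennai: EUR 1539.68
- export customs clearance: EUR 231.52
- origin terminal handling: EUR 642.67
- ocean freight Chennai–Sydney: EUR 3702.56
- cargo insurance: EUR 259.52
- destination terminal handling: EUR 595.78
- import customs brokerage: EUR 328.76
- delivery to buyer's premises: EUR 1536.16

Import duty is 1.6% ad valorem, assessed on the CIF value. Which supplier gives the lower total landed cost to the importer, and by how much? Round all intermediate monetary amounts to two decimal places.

Supplier A (EXW):
CIF value = EXW price + inland to port + export clearance + origin terminal + freight + insurance = 325243.58 + 1539.68 + 231.52 + 642.67 + 3702.56 + 259.52 = 331619.53
Import duty = 331619.53 × 1.6% = 5305.91
Buyer bears (A): 1539.68 + 231.52 + 642.67 + 3702.56 + 259.52 + 595.78 + 328.76 + 1536.16 = 8836.65
Landed cost (A) = invoice 325243.58 + 8836.65 + duty 5305.91 = 339386.14
Supplier B (FOB):
CIF value = FOB price + freight + insurance = 332471.05 + 3702.56 + 259.52 = 336433.13
Import duty = 336433.13 × 1.6% = 5382.93
Buyer bears (B): 3702.56 + 259.52 + 595.78 + 328.76 + 1536.16 = 6422.78
Landed cost (B) = invoice 332471.05 + 6422.78 + duty 5382.93 = 344276.76
Difference = |339386.14 − 344276.76| = 4890.62

Supplier A is cheaper by EUR 4890.62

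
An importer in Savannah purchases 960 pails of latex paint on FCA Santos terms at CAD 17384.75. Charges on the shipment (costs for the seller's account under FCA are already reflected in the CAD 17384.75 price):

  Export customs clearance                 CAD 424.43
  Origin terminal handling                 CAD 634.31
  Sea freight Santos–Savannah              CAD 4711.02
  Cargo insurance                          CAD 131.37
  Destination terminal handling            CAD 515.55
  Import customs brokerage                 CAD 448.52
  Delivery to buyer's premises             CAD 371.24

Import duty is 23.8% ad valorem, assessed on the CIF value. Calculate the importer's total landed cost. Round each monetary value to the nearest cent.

FCA: the seller delivers export-cleared goods to the carrier; the buyer bears costs from that point.
Already in the invoice (seller's account under FCA): export clearance — exclude.
CIF value = FCA price + origin terminal + freight + insurance = 17384.75 + 634.31 + 4711.02 + 131.37 = 22861.45
Import duty = 22861.45 × 23.8% = 5441.03
Buyer bears: origin terminal 634.31 + freight 4711.02 + insurance 131.37 + destination terminal 515.55 + brokerage 448.52 + delivery 371.24 + duty 5441.03 = 12253.04
Landed cost = invoice 17384.75 + 12253.04 = 29637.79

Total landed cost: CAD 29637.79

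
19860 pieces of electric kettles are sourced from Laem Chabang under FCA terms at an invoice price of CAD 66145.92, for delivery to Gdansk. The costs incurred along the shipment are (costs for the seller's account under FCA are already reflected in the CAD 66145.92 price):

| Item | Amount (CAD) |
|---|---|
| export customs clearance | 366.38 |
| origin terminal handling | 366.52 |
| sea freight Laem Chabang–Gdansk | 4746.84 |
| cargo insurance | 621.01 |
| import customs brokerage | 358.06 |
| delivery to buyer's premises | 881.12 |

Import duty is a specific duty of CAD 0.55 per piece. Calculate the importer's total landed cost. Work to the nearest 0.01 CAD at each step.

Total landed cost: CAD 84042.47

FCA: the seller delivers export-cleared goods to the carrier; the buyer bears costs from that point.
Already in the invoice (seller's account under FCA): export clearance — exclude.
CIF value = FCA price + origin terminal + freight + insurance = 66145.92 + 366.52 + 4746.84 + 621.01 = 71880.29
Import duty = 19860 × 0.55 = 10923.00
Buyer bears: origin terminal 366.52 + freight 4746.84 + insurance 621.01 + brokerage 358.06 + delivery 881.12 + duty 10923.00 = 17896.55
Landed cost = invoice 66145.92 + 17896.55 = 84042.47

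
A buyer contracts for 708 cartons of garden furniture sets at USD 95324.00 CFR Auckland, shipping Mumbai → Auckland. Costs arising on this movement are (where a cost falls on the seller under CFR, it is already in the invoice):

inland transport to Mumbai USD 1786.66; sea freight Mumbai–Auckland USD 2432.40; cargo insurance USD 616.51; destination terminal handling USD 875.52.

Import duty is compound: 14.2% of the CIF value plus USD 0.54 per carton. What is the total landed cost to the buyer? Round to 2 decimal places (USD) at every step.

CFR: the seller pays costs through ocean freight to the destination port, but not insurance.
Already in the invoice (seller's account under CFR): inland to port, freight — exclude.
CIF value = CFR price + insurance = 95324.00 + 616.51 = 95940.51
Ad valorem component: 95940.51 × 14.2% = 13623.55
Specific component: 708 × 0.54 = 382.32
Import duty = 13623.55 + 382.32 = 14005.87
Buyer bears: insurance 616.51 + destination terminal 875.52 + duty 14005.87 = 15497.90
Landed cost = invoice 95324.00 + 15497.90 = 110821.90

Total landed cost: USD 110821.90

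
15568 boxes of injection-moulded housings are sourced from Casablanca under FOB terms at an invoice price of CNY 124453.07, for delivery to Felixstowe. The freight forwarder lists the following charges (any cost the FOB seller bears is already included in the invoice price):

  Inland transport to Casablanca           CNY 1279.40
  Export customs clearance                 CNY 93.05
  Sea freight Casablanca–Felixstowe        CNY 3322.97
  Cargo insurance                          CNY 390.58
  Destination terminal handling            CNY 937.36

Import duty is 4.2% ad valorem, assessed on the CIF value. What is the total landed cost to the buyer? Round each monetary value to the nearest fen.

Total landed cost: CNY 134486.98

FOB: the seller bears costs until goods are on board at the origin port; the buyer bears freight, insurance and all costs thereafter.
Already in the invoice (seller's account under FOB): inland to port, export clearance — exclude.
CIF value = FOB price + freight + insurance = 124453.07 + 3322.97 + 390.58 = 128166.62
Import duty = 128166.62 × 4.2% = 5383.00
Buyer bears: freight 3322.97 + insurance 390.58 + destination terminal 937.36 + duty 5383.00 = 10033.91
Landed cost = invoice 124453.07 + 10033.91 = 134486.98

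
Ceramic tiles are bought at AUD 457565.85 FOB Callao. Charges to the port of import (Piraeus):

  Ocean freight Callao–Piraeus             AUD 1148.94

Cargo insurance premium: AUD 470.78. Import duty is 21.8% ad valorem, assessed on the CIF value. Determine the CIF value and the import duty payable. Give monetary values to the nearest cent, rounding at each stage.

CIF = FOB price + freight + insurance
CIF = 457565.85 + 1148.94 + 470.78 = 459185.57
Import duty = 459185.57 × 21.8% = 100102.45

CIF value: AUD 459185.57; import duty: AUD 100102.45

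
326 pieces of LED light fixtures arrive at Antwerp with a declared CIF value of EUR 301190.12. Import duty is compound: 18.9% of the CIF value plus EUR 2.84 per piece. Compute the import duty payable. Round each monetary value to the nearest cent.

Ad valorem component: 301190.12 × 18.9% = 56924.93
Specific component: 326 × 2.84 = 925.84
Import duty = 56924.93 + 925.84 = 57850.77

Import duty: EUR 57850.77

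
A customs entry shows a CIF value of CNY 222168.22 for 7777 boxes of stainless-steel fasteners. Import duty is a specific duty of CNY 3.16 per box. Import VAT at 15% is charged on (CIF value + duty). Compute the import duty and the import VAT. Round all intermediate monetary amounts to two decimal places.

Import duty = 7777 × 3.16 = 24575.32
VAT base = CIF + duty = 222168.22 + 24575.32 = 246743.54
Import VAT = 246743.54 × 15% = 37011.53

Import duty: CNY 24575.32; import VAT: CNY 37011.53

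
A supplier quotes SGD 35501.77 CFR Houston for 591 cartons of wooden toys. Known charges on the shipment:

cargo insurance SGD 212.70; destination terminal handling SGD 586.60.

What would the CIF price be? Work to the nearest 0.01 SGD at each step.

Not relevant to the conversion: destination terminal — on the buyer under both terms; not part of either seller's price.
From CFR to CIF, the seller additionally bears: insurance.
CIF price = 35501.77 + 212.70 = 35714.47

CIF price: SGD 35714.47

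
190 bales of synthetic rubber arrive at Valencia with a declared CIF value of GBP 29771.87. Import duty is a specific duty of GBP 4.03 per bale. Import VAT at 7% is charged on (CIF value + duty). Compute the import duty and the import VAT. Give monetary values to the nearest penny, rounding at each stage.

Import duty = 190 × 4.03 = 765.70
VAT base = CIF + duty = 29771.87 + 765.70 = 30537.57
Import VAT = 30537.57 × 7% = 2137.63

Import duty: GBP 765.70; import VAT: GBP 2137.63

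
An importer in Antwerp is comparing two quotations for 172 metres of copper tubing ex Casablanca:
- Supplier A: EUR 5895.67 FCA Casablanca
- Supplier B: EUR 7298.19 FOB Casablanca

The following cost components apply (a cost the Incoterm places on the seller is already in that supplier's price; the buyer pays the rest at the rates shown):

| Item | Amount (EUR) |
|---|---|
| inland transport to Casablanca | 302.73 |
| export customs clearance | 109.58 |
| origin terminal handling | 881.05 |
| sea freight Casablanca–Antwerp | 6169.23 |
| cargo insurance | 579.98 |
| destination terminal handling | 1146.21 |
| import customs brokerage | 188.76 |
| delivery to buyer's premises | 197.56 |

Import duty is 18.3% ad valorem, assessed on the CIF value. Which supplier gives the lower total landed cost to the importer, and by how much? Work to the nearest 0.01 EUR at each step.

Supplier A is cheaper by EUR 616.89

Supplier A (FCA):
CIF value = FCA price + origin terminal + freight + insurance = 5895.67 + 881.05 + 6169.23 + 579.98 = 13525.93
Import duty = 13525.93 × 18.3% = 2475.25
Buyer bears (A): 881.05 + 6169.23 + 579.98 + 1146.21 + 188.76 + 197.56 = 9162.79
Landed cost (A) = invoice 5895.67 + 9162.79 + duty 2475.25 = 17533.71
Supplier B (FOB):
CIF value = FOB price + freight + insurance = 7298.19 + 6169.23 + 579.98 = 14047.40
Import duty = 14047.40 × 18.3% = 2570.67
Buyer bears (B): 6169.23 + 579.98 + 1146.21 + 188.76 + 197.56 = 8281.74
Landed cost (B) = invoice 7298.19 + 8281.74 + duty 2570.67 = 18150.60
Difference = |17533.71 − 18150.60| = 616.89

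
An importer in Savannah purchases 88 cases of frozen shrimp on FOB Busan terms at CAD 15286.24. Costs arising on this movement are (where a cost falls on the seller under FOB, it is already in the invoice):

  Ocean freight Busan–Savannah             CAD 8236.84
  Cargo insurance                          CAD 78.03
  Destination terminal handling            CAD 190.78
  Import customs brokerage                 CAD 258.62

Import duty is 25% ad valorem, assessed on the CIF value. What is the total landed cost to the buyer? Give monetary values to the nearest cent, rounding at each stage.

Total landed cost: CAD 29950.79

FOB: the seller bears costs until goods are on board at the origin port; the buyer bears freight, insurance and all costs thereafter.
CIF value = FOB price + freight + insurance = 15286.24 + 8236.84 + 78.03 = 23601.11
Import duty = 23601.11 × 25% = 5900.28
Buyer bears: freight 8236.84 + insurance 78.03 + destination terminal 190.78 + brokerage 258.62 + duty 5900.28 = 14664.55
Landed cost = invoice 15286.24 + 14664.55 = 29950.79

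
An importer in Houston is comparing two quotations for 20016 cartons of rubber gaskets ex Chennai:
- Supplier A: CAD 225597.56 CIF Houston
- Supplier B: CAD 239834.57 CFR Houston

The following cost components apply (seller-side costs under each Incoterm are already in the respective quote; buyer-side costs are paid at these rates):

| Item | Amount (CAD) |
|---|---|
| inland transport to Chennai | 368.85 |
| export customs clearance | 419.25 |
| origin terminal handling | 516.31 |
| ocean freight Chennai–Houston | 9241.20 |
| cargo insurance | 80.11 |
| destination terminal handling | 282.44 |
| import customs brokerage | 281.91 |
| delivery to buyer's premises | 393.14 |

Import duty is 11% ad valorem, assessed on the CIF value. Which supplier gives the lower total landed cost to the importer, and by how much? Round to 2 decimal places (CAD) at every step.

Supplier A is cheaper by CAD 15892.00

Supplier A (CIF):
The CIF price already equals the CIF value: 225597.56
Import duty = 225597.56 × 11% = 24815.73
Buyer bears (A): 282.44 + 281.91 + 393.14 = 957.49
Landed cost (A) = invoice 225597.56 + 957.49 + duty 24815.73 = 251370.78
Supplier B (CFR):
CIF value = CFR price + insurance = 239834.57 + 80.11 = 239914.68
Import duty = 239914.68 × 11% = 26390.61
Buyer bears (B): 80.11 + 282.44 + 281.91 + 393.14 = 1037.60
Landed cost (B) = invoice 239834.57 + 1037.60 + duty 26390.61 = 267262.78
Difference = |251370.78 − 267262.78| = 15892.00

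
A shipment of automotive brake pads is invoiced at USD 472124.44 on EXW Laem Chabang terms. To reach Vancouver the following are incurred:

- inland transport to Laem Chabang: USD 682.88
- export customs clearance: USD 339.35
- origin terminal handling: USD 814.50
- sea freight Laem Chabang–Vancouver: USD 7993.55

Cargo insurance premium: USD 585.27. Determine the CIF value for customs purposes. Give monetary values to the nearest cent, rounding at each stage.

CIF = EXW price + pre-shipment costs + freight + insurance
CIF = 472124.44 + 682.88 + 339.35 + 814.50 + 7993.55 + 585.27 = 482539.99

CIF value: USD 482539.99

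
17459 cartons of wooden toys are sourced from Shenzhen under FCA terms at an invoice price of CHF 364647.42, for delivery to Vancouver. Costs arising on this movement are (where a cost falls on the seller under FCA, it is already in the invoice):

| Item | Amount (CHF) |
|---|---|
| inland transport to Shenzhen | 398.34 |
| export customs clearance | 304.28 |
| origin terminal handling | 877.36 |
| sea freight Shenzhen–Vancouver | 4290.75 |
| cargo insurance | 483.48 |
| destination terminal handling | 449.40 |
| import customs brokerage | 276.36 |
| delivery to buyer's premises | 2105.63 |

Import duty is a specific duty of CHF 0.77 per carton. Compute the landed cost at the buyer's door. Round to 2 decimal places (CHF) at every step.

FCA: the seller delivers export-cleared goods to the carrier; the buyer bears costs from that point.
Already in the invoice (seller's account under FCA): inland to port, export clearance — exclude.
CIF value = FCA price + origin terminal + freight + insurance = 364647.42 + 877.36 + 4290.75 + 483.48 = 370299.01
Import duty = 17459 × 0.77 = 13443.43
Buyer bears: origin terminal 877.36 + freight 4290.75 + insurance 483.48 + destination terminal 449.40 + brokerage 276.36 + delivery 2105.63 + duty 13443.43 = 21926.41
Landed cost = invoice 364647.42 + 21926.41 = 386573.83

Total landed cost: CHF 386573.83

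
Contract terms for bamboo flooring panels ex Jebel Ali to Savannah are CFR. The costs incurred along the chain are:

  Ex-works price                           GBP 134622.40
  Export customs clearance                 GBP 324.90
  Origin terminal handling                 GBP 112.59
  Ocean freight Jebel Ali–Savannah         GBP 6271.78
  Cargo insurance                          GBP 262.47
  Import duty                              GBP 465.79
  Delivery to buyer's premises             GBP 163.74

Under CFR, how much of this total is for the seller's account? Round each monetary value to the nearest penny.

Seller's account: GBP 141331.67

CFR: the seller pays costs through ocean freight to the destination port, but not insurance.
Seller's account: goods 134622.40 + export clearance 324.90 + origin terminal 112.59 + freight 6271.78 = 141331.67
Buyer's account: insurance 262.47 + duty 465.79 + delivery 163.74 = 892.00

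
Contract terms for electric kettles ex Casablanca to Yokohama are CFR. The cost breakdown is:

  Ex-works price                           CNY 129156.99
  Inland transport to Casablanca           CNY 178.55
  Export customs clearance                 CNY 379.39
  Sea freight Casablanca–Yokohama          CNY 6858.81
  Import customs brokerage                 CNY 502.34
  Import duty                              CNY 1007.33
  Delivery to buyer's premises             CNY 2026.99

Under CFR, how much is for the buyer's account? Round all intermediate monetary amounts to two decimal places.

CFR: the seller pays costs through ocean freight to the destination port, but not insurance.
Seller's account: goods 129156.99 + inland to port 178.55 + export clearance 379.39 + freight 6858.81 = 136573.74
Buyer's account: brokerage 502.34 + duty 1007.33 + delivery 2026.99 = 3536.66

Buyer's account: CNY 3536.66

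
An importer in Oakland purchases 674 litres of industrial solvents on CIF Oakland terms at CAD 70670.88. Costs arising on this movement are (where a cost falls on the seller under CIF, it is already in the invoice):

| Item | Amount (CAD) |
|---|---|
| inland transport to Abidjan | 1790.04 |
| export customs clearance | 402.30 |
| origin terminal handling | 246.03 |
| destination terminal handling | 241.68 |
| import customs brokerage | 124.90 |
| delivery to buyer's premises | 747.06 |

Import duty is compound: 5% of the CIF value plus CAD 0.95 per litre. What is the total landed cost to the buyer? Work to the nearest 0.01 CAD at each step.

CIF: the seller pays costs through ocean freight and marine insurance to the destination port.
Already in the invoice (seller's account under CIF): inland to port, export clearance, origin terminal — exclude.
The CIF price already equals the CIF value: 70670.88
Ad valorem component: 70670.88 × 5% = 3533.54
Specific component: 674 × 0.95 = 640.30
Import duty = 3533.54 + 640.30 = 4173.84
Buyer bears: destination terminal 241.68 + brokerage 124.90 + delivery 747.06 + duty 4173.84 = 5287.48
Landed cost = invoice 70670.88 + 5287.48 = 75958.36

Total landed cost: CAD 75958.36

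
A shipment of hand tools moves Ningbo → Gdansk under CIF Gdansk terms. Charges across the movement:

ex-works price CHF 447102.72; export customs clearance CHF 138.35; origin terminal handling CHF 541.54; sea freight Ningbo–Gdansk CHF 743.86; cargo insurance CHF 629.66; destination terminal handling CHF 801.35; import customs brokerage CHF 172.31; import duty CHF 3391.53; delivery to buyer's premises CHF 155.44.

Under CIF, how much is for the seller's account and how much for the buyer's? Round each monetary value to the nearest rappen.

Seller: CHF 449156.13; buyer: CHF 4520.63

CIF: the seller pays costs through ocean freight and marine insurance to the destination port.
Seller's account: goods 447102.72 + export clearance 138.35 + origin terminal 541.54 + freight 743.86 + insurance 629.66 = 449156.13
Buyer's account: destination terminal 801.35 + brokerage 172.31 + duty 3391.53 + delivery 155.44 = 4520.63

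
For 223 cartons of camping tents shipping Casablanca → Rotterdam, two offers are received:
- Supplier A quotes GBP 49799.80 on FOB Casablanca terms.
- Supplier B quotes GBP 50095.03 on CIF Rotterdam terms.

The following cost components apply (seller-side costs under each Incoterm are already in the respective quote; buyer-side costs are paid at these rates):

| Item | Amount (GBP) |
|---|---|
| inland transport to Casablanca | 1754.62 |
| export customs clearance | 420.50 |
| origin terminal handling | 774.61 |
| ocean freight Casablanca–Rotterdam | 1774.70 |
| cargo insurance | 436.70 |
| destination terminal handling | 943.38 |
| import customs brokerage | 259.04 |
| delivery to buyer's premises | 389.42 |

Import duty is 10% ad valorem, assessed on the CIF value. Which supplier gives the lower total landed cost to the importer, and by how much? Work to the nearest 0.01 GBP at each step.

Supplier B is cheaper by GBP 2107.79

Supplier A (FOB):
CIF value = FOB price + freight + insurance = 49799.80 + 1774.70 + 436.70 = 52011.20
Import duty = 52011.20 × 10% = 5201.12
Buyer bears (A): 1774.70 + 436.70 + 943.38 + 259.04 + 389.42 = 3803.24
Landed cost (A) = invoice 49799.80 + 3803.24 + duty 5201.12 = 58804.16
Supplier B (CIF):
The CIF price already equals the CIF value: 50095.03
Import duty = 50095.03 × 10% = 5009.50
Buyer bears (B): 943.38 + 259.04 + 389.42 = 1591.84
Landed cost (B) = invoice 50095.03 + 1591.84 + duty 5009.50 = 56696.37
Difference = |58804.16 − 56696.37| = 2107.79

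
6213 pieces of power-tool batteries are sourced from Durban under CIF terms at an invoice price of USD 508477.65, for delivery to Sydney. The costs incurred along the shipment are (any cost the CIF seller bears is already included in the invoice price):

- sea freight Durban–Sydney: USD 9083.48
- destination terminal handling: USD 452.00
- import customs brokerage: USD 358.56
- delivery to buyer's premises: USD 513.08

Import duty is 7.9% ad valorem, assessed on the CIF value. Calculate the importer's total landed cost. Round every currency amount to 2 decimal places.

Total landed cost: USD 549971.02

CIF: the seller pays costs through ocean freight and marine insurance to the destination port.
Already in the invoice (seller's account under CIF): freight — exclude.
The CIF price already equals the CIF value: 508477.65
Import duty = 508477.65 × 7.9% = 40169.73
Buyer bears: destination terminal 452.00 + brokerage 358.56 + delivery 513.08 + duty 40169.73 = 41493.37
Landed cost = invoice 508477.65 + 41493.37 = 549971.02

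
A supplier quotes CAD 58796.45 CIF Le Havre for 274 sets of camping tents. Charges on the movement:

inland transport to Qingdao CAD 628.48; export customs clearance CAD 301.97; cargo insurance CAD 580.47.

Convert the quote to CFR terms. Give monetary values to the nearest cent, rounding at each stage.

Not relevant to the conversion: inland to port, export clearance — on the seller under both CIF and CFR; already in the CIF price and stays in the CFR price.
From CIF to CFR, the seller no longer bears: insurance.
CFR price = 58796.45 − 580.47 = 58215.98

CFR price: CAD 58215.98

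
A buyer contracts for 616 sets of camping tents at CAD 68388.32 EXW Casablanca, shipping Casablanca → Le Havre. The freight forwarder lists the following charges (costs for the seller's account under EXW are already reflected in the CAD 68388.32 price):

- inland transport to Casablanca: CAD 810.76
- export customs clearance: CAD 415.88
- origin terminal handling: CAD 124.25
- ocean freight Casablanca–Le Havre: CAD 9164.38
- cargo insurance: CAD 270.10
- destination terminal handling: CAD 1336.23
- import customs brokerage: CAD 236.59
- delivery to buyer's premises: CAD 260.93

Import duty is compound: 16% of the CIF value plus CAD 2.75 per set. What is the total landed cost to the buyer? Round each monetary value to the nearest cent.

EXW: the seller makes goods available at their premises; the buyer bears all onward costs.
CIF value = EXW price + inland to port + export clearance + origin terminal + freight + insurance = 68388.32 + 810.76 + 415.88 + 124.25 + 9164.38 + 270.10 = 79173.69
Ad valorem component: 79173.69 × 16% = 12667.79
Specific component: 616 × 2.75 = 1694.00
Import duty = 12667.79 + 1694.00 = 14361.79
Buyer bears: inland to port 810.76 + export clearance 415.88 + origin terminal 124.25 + freight 9164.38 + insurance 270.10 + destination terminal 1336.23 + brokerage 236.59 + delivery 260.93 + duty 14361.79 = 26980.91
Landed cost = invoice 68388.32 + 26980.91 = 95369.23

Total landed cost: CAD 95369.23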